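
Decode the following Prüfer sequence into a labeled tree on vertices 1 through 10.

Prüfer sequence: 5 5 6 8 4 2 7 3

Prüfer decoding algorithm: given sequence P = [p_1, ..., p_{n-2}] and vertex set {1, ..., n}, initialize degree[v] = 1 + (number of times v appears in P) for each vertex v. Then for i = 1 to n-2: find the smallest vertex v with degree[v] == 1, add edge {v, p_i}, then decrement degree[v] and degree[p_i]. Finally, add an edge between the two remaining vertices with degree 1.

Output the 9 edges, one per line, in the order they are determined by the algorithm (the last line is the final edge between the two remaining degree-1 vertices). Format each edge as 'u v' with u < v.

Answer: 1 5
5 9
5 6
6 8
4 8
2 4
2 7
3 7
3 10

Derivation:
Initial degrees: {1:1, 2:2, 3:2, 4:2, 5:3, 6:2, 7:2, 8:2, 9:1, 10:1}
Step 1: smallest deg-1 vertex = 1, p_1 = 5. Add edge {1,5}. Now deg[1]=0, deg[5]=2.
Step 2: smallest deg-1 vertex = 9, p_2 = 5. Add edge {5,9}. Now deg[9]=0, deg[5]=1.
Step 3: smallest deg-1 vertex = 5, p_3 = 6. Add edge {5,6}. Now deg[5]=0, deg[6]=1.
Step 4: smallest deg-1 vertex = 6, p_4 = 8. Add edge {6,8}. Now deg[6]=0, deg[8]=1.
Step 5: smallest deg-1 vertex = 8, p_5 = 4. Add edge {4,8}. Now deg[8]=0, deg[4]=1.
Step 6: smallest deg-1 vertex = 4, p_6 = 2. Add edge {2,4}. Now deg[4]=0, deg[2]=1.
Step 7: smallest deg-1 vertex = 2, p_7 = 7. Add edge {2,7}. Now deg[2]=0, deg[7]=1.
Step 8: smallest deg-1 vertex = 7, p_8 = 3. Add edge {3,7}. Now deg[7]=0, deg[3]=1.
Final: two remaining deg-1 vertices are 3, 10. Add edge {3,10}.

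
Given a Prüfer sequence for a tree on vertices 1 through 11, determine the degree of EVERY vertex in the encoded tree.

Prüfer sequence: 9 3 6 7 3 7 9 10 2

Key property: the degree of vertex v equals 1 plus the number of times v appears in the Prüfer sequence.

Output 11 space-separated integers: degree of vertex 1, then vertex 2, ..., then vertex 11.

Answer: 1 2 3 1 1 2 3 1 3 2 1

Derivation:
p_1 = 9: count[9] becomes 1
p_2 = 3: count[3] becomes 1
p_3 = 6: count[6] becomes 1
p_4 = 7: count[7] becomes 1
p_5 = 3: count[3] becomes 2
p_6 = 7: count[7] becomes 2
p_7 = 9: count[9] becomes 2
p_8 = 10: count[10] becomes 1
p_9 = 2: count[2] becomes 1
Degrees (1 + count): deg[1]=1+0=1, deg[2]=1+1=2, deg[3]=1+2=3, deg[4]=1+0=1, deg[5]=1+0=1, deg[6]=1+1=2, deg[7]=1+2=3, deg[8]=1+0=1, deg[9]=1+2=3, deg[10]=1+1=2, deg[11]=1+0=1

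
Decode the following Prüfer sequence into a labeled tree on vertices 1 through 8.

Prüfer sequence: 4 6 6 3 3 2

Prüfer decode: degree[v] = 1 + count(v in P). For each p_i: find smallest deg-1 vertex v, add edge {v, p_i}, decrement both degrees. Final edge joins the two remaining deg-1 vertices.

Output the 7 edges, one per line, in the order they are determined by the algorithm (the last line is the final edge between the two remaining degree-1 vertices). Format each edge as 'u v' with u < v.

Answer: 1 4
4 6
5 6
3 6
3 7
2 3
2 8

Derivation:
Initial degrees: {1:1, 2:2, 3:3, 4:2, 5:1, 6:3, 7:1, 8:1}
Step 1: smallest deg-1 vertex = 1, p_1 = 4. Add edge {1,4}. Now deg[1]=0, deg[4]=1.
Step 2: smallest deg-1 vertex = 4, p_2 = 6. Add edge {4,6}. Now deg[4]=0, deg[6]=2.
Step 3: smallest deg-1 vertex = 5, p_3 = 6. Add edge {5,6}. Now deg[5]=0, deg[6]=1.
Step 4: smallest deg-1 vertex = 6, p_4 = 3. Add edge {3,6}. Now deg[6]=0, deg[3]=2.
Step 5: smallest deg-1 vertex = 7, p_5 = 3. Add edge {3,7}. Now deg[7]=0, deg[3]=1.
Step 6: smallest deg-1 vertex = 3, p_6 = 2. Add edge {2,3}. Now deg[3]=0, deg[2]=1.
Final: two remaining deg-1 vertices are 2, 8. Add edge {2,8}.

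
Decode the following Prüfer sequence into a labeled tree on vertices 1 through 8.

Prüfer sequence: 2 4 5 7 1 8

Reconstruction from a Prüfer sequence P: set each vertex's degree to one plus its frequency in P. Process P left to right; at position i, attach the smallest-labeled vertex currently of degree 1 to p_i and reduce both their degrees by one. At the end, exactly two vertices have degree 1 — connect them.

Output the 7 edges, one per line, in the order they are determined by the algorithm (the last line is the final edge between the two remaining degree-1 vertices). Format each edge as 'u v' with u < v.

Initial degrees: {1:2, 2:2, 3:1, 4:2, 5:2, 6:1, 7:2, 8:2}
Step 1: smallest deg-1 vertex = 3, p_1 = 2. Add edge {2,3}. Now deg[3]=0, deg[2]=1.
Step 2: smallest deg-1 vertex = 2, p_2 = 4. Add edge {2,4}. Now deg[2]=0, deg[4]=1.
Step 3: smallest deg-1 vertex = 4, p_3 = 5. Add edge {4,5}. Now deg[4]=0, deg[5]=1.
Step 4: smallest deg-1 vertex = 5, p_4 = 7. Add edge {5,7}. Now deg[5]=0, deg[7]=1.
Step 5: smallest deg-1 vertex = 6, p_5 = 1. Add edge {1,6}. Now deg[6]=0, deg[1]=1.
Step 6: smallest deg-1 vertex = 1, p_6 = 8. Add edge {1,8}. Now deg[1]=0, deg[8]=1.
Final: two remaining deg-1 vertices are 7, 8. Add edge {7,8}.

Answer: 2 3
2 4
4 5
5 7
1 6
1 8
7 8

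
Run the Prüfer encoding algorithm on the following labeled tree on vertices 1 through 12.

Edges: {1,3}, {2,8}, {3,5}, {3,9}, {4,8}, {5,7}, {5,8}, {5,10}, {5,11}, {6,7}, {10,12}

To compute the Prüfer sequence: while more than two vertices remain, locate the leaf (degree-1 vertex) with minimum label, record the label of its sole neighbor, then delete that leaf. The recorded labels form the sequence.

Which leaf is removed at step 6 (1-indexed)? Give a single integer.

Answer: 8

Derivation:
Step 1: current leaves = {1,2,4,6,9,11,12}. Remove leaf 1 (neighbor: 3).
Step 2: current leaves = {2,4,6,9,11,12}. Remove leaf 2 (neighbor: 8).
Step 3: current leaves = {4,6,9,11,12}. Remove leaf 4 (neighbor: 8).
Step 4: current leaves = {6,8,9,11,12}. Remove leaf 6 (neighbor: 7).
Step 5: current leaves = {7,8,9,11,12}. Remove leaf 7 (neighbor: 5).
Step 6: current leaves = {8,9,11,12}. Remove leaf 8 (neighbor: 5).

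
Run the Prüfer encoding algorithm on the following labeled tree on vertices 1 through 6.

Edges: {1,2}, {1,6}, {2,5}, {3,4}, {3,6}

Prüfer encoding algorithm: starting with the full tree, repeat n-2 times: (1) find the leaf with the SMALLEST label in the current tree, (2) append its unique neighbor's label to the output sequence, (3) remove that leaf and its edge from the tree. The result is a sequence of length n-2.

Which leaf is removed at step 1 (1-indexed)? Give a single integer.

Step 1: current leaves = {4,5}. Remove leaf 4 (neighbor: 3).

Answer: 4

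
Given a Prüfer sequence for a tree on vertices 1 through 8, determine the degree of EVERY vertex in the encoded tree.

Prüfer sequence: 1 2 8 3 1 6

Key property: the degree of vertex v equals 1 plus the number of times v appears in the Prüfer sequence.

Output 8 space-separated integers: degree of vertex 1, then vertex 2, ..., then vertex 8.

p_1 = 1: count[1] becomes 1
p_2 = 2: count[2] becomes 1
p_3 = 8: count[8] becomes 1
p_4 = 3: count[3] becomes 1
p_5 = 1: count[1] becomes 2
p_6 = 6: count[6] becomes 1
Degrees (1 + count): deg[1]=1+2=3, deg[2]=1+1=2, deg[3]=1+1=2, deg[4]=1+0=1, deg[5]=1+0=1, deg[6]=1+1=2, deg[7]=1+0=1, deg[8]=1+1=2

Answer: 3 2 2 1 1 2 1 2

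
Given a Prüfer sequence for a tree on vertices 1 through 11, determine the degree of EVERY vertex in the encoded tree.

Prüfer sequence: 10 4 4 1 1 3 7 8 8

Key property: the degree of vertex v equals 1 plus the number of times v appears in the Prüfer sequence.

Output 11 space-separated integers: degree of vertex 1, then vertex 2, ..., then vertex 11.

Answer: 3 1 2 3 1 1 2 3 1 2 1

Derivation:
p_1 = 10: count[10] becomes 1
p_2 = 4: count[4] becomes 1
p_3 = 4: count[4] becomes 2
p_4 = 1: count[1] becomes 1
p_5 = 1: count[1] becomes 2
p_6 = 3: count[3] becomes 1
p_7 = 7: count[7] becomes 1
p_8 = 8: count[8] becomes 1
p_9 = 8: count[8] becomes 2
Degrees (1 + count): deg[1]=1+2=3, deg[2]=1+0=1, deg[3]=1+1=2, deg[4]=1+2=3, deg[5]=1+0=1, deg[6]=1+0=1, deg[7]=1+1=2, deg[8]=1+2=3, deg[9]=1+0=1, deg[10]=1+1=2, deg[11]=1+0=1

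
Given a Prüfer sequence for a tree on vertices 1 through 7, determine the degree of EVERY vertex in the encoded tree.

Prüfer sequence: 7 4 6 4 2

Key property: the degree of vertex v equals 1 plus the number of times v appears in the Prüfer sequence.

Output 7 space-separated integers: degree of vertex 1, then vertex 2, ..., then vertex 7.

Answer: 1 2 1 3 1 2 2

Derivation:
p_1 = 7: count[7] becomes 1
p_2 = 4: count[4] becomes 1
p_3 = 6: count[6] becomes 1
p_4 = 4: count[4] becomes 2
p_5 = 2: count[2] becomes 1
Degrees (1 + count): deg[1]=1+0=1, deg[2]=1+1=2, deg[3]=1+0=1, deg[4]=1+2=3, deg[5]=1+0=1, deg[6]=1+1=2, deg[7]=1+1=2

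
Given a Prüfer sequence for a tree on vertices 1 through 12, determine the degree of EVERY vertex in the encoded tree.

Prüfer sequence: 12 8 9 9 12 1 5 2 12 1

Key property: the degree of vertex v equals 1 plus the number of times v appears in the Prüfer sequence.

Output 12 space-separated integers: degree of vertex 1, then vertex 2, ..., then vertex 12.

p_1 = 12: count[12] becomes 1
p_2 = 8: count[8] becomes 1
p_3 = 9: count[9] becomes 1
p_4 = 9: count[9] becomes 2
p_5 = 12: count[12] becomes 2
p_6 = 1: count[1] becomes 1
p_7 = 5: count[5] becomes 1
p_8 = 2: count[2] becomes 1
p_9 = 12: count[12] becomes 3
p_10 = 1: count[1] becomes 2
Degrees (1 + count): deg[1]=1+2=3, deg[2]=1+1=2, deg[3]=1+0=1, deg[4]=1+0=1, deg[5]=1+1=2, deg[6]=1+0=1, deg[7]=1+0=1, deg[8]=1+1=2, deg[9]=1+2=3, deg[10]=1+0=1, deg[11]=1+0=1, deg[12]=1+3=4

Answer: 3 2 1 1 2 1 1 2 3 1 1 4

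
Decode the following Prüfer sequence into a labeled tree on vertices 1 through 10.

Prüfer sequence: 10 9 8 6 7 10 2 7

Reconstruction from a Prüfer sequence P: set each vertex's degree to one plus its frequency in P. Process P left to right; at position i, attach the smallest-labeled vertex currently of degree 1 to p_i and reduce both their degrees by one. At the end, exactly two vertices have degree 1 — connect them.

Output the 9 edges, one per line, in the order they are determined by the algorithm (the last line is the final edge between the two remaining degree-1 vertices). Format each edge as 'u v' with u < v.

Answer: 1 10
3 9
4 8
5 6
6 7
8 10
2 9
2 7
7 10

Derivation:
Initial degrees: {1:1, 2:2, 3:1, 4:1, 5:1, 6:2, 7:3, 8:2, 9:2, 10:3}
Step 1: smallest deg-1 vertex = 1, p_1 = 10. Add edge {1,10}. Now deg[1]=0, deg[10]=2.
Step 2: smallest deg-1 vertex = 3, p_2 = 9. Add edge {3,9}. Now deg[3]=0, deg[9]=1.
Step 3: smallest deg-1 vertex = 4, p_3 = 8. Add edge {4,8}. Now deg[4]=0, deg[8]=1.
Step 4: smallest deg-1 vertex = 5, p_4 = 6. Add edge {5,6}. Now deg[5]=0, deg[6]=1.
Step 5: smallest deg-1 vertex = 6, p_5 = 7. Add edge {6,7}. Now deg[6]=0, deg[7]=2.
Step 6: smallest deg-1 vertex = 8, p_6 = 10. Add edge {8,10}. Now deg[8]=0, deg[10]=1.
Step 7: smallest deg-1 vertex = 9, p_7 = 2. Add edge {2,9}. Now deg[9]=0, deg[2]=1.
Step 8: smallest deg-1 vertex = 2, p_8 = 7. Add edge {2,7}. Now deg[2]=0, deg[7]=1.
Final: two remaining deg-1 vertices are 7, 10. Add edge {7,10}.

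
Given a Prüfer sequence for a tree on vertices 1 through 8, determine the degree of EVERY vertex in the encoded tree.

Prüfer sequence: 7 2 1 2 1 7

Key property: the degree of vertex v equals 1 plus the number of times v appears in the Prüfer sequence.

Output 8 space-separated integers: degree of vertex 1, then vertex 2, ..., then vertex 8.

Answer: 3 3 1 1 1 1 3 1

Derivation:
p_1 = 7: count[7] becomes 1
p_2 = 2: count[2] becomes 1
p_3 = 1: count[1] becomes 1
p_4 = 2: count[2] becomes 2
p_5 = 1: count[1] becomes 2
p_6 = 7: count[7] becomes 2
Degrees (1 + count): deg[1]=1+2=3, deg[2]=1+2=3, deg[3]=1+0=1, deg[4]=1+0=1, deg[5]=1+0=1, deg[6]=1+0=1, deg[7]=1+2=3, deg[8]=1+0=1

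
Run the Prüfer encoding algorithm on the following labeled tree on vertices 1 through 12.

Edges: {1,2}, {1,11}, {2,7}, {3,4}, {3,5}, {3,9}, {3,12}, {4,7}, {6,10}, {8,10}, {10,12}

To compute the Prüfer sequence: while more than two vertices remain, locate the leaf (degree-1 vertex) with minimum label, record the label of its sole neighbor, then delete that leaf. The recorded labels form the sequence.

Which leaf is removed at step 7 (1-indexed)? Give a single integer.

Step 1: current leaves = {5,6,8,9,11}. Remove leaf 5 (neighbor: 3).
Step 2: current leaves = {6,8,9,11}. Remove leaf 6 (neighbor: 10).
Step 3: current leaves = {8,9,11}. Remove leaf 8 (neighbor: 10).
Step 4: current leaves = {9,10,11}. Remove leaf 9 (neighbor: 3).
Step 5: current leaves = {10,11}. Remove leaf 10 (neighbor: 12).
Step 6: current leaves = {11,12}. Remove leaf 11 (neighbor: 1).
Step 7: current leaves = {1,12}. Remove leaf 1 (neighbor: 2).

Answer: 1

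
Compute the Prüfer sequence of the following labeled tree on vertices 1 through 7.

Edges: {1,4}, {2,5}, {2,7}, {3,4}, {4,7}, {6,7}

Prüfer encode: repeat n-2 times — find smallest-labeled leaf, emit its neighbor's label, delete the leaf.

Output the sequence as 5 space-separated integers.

Answer: 4 4 7 2 7

Derivation:
Step 1: leaves = {1,3,5,6}. Remove smallest leaf 1, emit neighbor 4.
Step 2: leaves = {3,5,6}. Remove smallest leaf 3, emit neighbor 4.
Step 3: leaves = {4,5,6}. Remove smallest leaf 4, emit neighbor 7.
Step 4: leaves = {5,6}. Remove smallest leaf 5, emit neighbor 2.
Step 5: leaves = {2,6}. Remove smallest leaf 2, emit neighbor 7.
Done: 2 vertices remain (6, 7). Sequence = [4 4 7 2 7]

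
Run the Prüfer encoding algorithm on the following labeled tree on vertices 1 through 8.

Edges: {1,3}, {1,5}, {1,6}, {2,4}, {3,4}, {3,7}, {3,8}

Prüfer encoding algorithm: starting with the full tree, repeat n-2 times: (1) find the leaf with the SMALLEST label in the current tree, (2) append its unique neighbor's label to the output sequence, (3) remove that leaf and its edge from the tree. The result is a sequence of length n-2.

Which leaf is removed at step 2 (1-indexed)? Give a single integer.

Step 1: current leaves = {2,5,6,7,8}. Remove leaf 2 (neighbor: 4).
Step 2: current leaves = {4,5,6,7,8}. Remove leaf 4 (neighbor: 3).

Answer: 4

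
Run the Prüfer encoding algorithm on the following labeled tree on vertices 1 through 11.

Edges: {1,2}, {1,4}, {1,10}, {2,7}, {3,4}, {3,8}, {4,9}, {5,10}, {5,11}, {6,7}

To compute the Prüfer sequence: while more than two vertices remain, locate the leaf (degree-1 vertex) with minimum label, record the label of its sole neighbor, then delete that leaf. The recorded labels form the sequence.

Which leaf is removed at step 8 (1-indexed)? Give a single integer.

Answer: 1

Derivation:
Step 1: current leaves = {6,8,9,11}. Remove leaf 6 (neighbor: 7).
Step 2: current leaves = {7,8,9,11}. Remove leaf 7 (neighbor: 2).
Step 3: current leaves = {2,8,9,11}. Remove leaf 2 (neighbor: 1).
Step 4: current leaves = {8,9,11}. Remove leaf 8 (neighbor: 3).
Step 5: current leaves = {3,9,11}. Remove leaf 3 (neighbor: 4).
Step 6: current leaves = {9,11}. Remove leaf 9 (neighbor: 4).
Step 7: current leaves = {4,11}. Remove leaf 4 (neighbor: 1).
Step 8: current leaves = {1,11}. Remove leaf 1 (neighbor: 10).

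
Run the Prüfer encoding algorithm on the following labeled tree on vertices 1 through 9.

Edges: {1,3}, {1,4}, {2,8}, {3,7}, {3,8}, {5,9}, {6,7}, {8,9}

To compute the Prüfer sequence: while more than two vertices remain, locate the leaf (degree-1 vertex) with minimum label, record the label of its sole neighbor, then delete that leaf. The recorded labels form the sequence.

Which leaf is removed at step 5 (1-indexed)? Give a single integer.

Answer: 6

Derivation:
Step 1: current leaves = {2,4,5,6}. Remove leaf 2 (neighbor: 8).
Step 2: current leaves = {4,5,6}. Remove leaf 4 (neighbor: 1).
Step 3: current leaves = {1,5,6}. Remove leaf 1 (neighbor: 3).
Step 4: current leaves = {5,6}. Remove leaf 5 (neighbor: 9).
Step 5: current leaves = {6,9}. Remove leaf 6 (neighbor: 7).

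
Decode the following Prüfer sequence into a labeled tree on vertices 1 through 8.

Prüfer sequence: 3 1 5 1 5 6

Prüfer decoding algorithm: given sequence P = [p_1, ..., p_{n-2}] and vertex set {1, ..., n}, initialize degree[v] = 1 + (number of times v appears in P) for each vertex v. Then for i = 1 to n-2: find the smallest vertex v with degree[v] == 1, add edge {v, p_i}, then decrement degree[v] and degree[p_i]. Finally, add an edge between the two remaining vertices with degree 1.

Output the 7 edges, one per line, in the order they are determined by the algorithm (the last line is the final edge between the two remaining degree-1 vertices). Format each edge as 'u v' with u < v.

Initial degrees: {1:3, 2:1, 3:2, 4:1, 5:3, 6:2, 7:1, 8:1}
Step 1: smallest deg-1 vertex = 2, p_1 = 3. Add edge {2,3}. Now deg[2]=0, deg[3]=1.
Step 2: smallest deg-1 vertex = 3, p_2 = 1. Add edge {1,3}. Now deg[3]=0, deg[1]=2.
Step 3: smallest deg-1 vertex = 4, p_3 = 5. Add edge {4,5}. Now deg[4]=0, deg[5]=2.
Step 4: smallest deg-1 vertex = 7, p_4 = 1. Add edge {1,7}. Now deg[7]=0, deg[1]=1.
Step 5: smallest deg-1 vertex = 1, p_5 = 5. Add edge {1,5}. Now deg[1]=0, deg[5]=1.
Step 6: smallest deg-1 vertex = 5, p_6 = 6. Add edge {5,6}. Now deg[5]=0, deg[6]=1.
Final: two remaining deg-1 vertices are 6, 8. Add edge {6,8}.

Answer: 2 3
1 3
4 5
1 7
1 5
5 6
6 8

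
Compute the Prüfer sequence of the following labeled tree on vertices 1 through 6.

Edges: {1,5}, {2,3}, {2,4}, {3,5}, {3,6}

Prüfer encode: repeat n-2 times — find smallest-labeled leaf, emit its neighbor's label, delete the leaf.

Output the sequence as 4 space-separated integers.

Answer: 5 2 3 3

Derivation:
Step 1: leaves = {1,4,6}. Remove smallest leaf 1, emit neighbor 5.
Step 2: leaves = {4,5,6}. Remove smallest leaf 4, emit neighbor 2.
Step 3: leaves = {2,5,6}. Remove smallest leaf 2, emit neighbor 3.
Step 4: leaves = {5,6}. Remove smallest leaf 5, emit neighbor 3.
Done: 2 vertices remain (3, 6). Sequence = [5 2 3 3]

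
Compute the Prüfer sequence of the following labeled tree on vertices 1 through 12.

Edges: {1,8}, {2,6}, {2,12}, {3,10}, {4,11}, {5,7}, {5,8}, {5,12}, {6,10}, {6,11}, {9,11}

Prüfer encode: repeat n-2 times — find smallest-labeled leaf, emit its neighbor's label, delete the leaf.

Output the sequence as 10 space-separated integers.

Step 1: leaves = {1,3,4,7,9}. Remove smallest leaf 1, emit neighbor 8.
Step 2: leaves = {3,4,7,8,9}. Remove smallest leaf 3, emit neighbor 10.
Step 3: leaves = {4,7,8,9,10}. Remove smallest leaf 4, emit neighbor 11.
Step 4: leaves = {7,8,9,10}. Remove smallest leaf 7, emit neighbor 5.
Step 5: leaves = {8,9,10}. Remove smallest leaf 8, emit neighbor 5.
Step 6: leaves = {5,9,10}. Remove smallest leaf 5, emit neighbor 12.
Step 7: leaves = {9,10,12}. Remove smallest leaf 9, emit neighbor 11.
Step 8: leaves = {10,11,12}. Remove smallest leaf 10, emit neighbor 6.
Step 9: leaves = {11,12}. Remove smallest leaf 11, emit neighbor 6.
Step 10: leaves = {6,12}. Remove smallest leaf 6, emit neighbor 2.
Done: 2 vertices remain (2, 12). Sequence = [8 10 11 5 5 12 11 6 6 2]

Answer: 8 10 11 5 5 12 11 6 6 2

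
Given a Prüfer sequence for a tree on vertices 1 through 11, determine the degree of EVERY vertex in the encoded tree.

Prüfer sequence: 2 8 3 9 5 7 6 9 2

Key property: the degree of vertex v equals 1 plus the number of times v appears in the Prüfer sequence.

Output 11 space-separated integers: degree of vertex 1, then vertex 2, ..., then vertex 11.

p_1 = 2: count[2] becomes 1
p_2 = 8: count[8] becomes 1
p_3 = 3: count[3] becomes 1
p_4 = 9: count[9] becomes 1
p_5 = 5: count[5] becomes 1
p_6 = 7: count[7] becomes 1
p_7 = 6: count[6] becomes 1
p_8 = 9: count[9] becomes 2
p_9 = 2: count[2] becomes 2
Degrees (1 + count): deg[1]=1+0=1, deg[2]=1+2=3, deg[3]=1+1=2, deg[4]=1+0=1, deg[5]=1+1=2, deg[6]=1+1=2, deg[7]=1+1=2, deg[8]=1+1=2, deg[9]=1+2=3, deg[10]=1+0=1, deg[11]=1+0=1

Answer: 1 3 2 1 2 2 2 2 3 1 1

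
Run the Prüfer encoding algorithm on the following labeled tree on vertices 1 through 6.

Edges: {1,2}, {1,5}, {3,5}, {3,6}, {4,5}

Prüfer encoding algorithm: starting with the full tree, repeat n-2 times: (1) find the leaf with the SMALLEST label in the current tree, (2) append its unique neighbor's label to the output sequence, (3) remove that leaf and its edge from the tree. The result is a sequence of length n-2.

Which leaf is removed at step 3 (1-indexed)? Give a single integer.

Step 1: current leaves = {2,4,6}. Remove leaf 2 (neighbor: 1).
Step 2: current leaves = {1,4,6}. Remove leaf 1 (neighbor: 5).
Step 3: current leaves = {4,6}. Remove leaf 4 (neighbor: 5).

Answer: 4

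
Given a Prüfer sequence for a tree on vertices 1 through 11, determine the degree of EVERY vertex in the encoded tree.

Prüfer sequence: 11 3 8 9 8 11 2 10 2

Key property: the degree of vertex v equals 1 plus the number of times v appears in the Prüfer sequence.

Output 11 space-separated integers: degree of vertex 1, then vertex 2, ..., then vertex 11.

p_1 = 11: count[11] becomes 1
p_2 = 3: count[3] becomes 1
p_3 = 8: count[8] becomes 1
p_4 = 9: count[9] becomes 1
p_5 = 8: count[8] becomes 2
p_6 = 11: count[11] becomes 2
p_7 = 2: count[2] becomes 1
p_8 = 10: count[10] becomes 1
p_9 = 2: count[2] becomes 2
Degrees (1 + count): deg[1]=1+0=1, deg[2]=1+2=3, deg[3]=1+1=2, deg[4]=1+0=1, deg[5]=1+0=1, deg[6]=1+0=1, deg[7]=1+0=1, deg[8]=1+2=3, deg[9]=1+1=2, deg[10]=1+1=2, deg[11]=1+2=3

Answer: 1 3 2 1 1 1 1 3 2 2 3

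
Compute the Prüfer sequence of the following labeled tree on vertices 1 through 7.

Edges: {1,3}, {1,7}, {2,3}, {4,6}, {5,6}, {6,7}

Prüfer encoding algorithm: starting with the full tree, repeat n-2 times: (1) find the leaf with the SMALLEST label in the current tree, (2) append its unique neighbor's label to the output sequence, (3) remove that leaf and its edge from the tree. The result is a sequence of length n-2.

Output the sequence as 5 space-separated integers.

Answer: 3 1 7 6 6

Derivation:
Step 1: leaves = {2,4,5}. Remove smallest leaf 2, emit neighbor 3.
Step 2: leaves = {3,4,5}. Remove smallest leaf 3, emit neighbor 1.
Step 3: leaves = {1,4,5}. Remove smallest leaf 1, emit neighbor 7.
Step 4: leaves = {4,5,7}. Remove smallest leaf 4, emit neighbor 6.
Step 5: leaves = {5,7}. Remove smallest leaf 5, emit neighbor 6.
Done: 2 vertices remain (6, 7). Sequence = [3 1 7 6 6]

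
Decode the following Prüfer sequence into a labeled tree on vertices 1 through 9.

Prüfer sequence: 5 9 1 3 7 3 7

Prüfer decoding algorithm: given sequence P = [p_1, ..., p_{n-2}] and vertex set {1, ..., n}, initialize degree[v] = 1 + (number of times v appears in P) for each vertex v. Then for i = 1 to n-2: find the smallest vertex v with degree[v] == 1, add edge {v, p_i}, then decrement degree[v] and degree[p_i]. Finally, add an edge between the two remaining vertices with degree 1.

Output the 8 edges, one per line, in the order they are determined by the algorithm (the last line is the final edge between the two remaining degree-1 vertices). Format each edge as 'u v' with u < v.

Initial degrees: {1:2, 2:1, 3:3, 4:1, 5:2, 6:1, 7:3, 8:1, 9:2}
Step 1: smallest deg-1 vertex = 2, p_1 = 5. Add edge {2,5}. Now deg[2]=0, deg[5]=1.
Step 2: smallest deg-1 vertex = 4, p_2 = 9. Add edge {4,9}. Now deg[4]=0, deg[9]=1.
Step 3: smallest deg-1 vertex = 5, p_3 = 1. Add edge {1,5}. Now deg[5]=0, deg[1]=1.
Step 4: smallest deg-1 vertex = 1, p_4 = 3. Add edge {1,3}. Now deg[1]=0, deg[3]=2.
Step 5: smallest deg-1 vertex = 6, p_5 = 7. Add edge {6,7}. Now deg[6]=0, deg[7]=2.
Step 6: smallest deg-1 vertex = 8, p_6 = 3. Add edge {3,8}. Now deg[8]=0, deg[3]=1.
Step 7: smallest deg-1 vertex = 3, p_7 = 7. Add edge {3,7}. Now deg[3]=0, deg[7]=1.
Final: two remaining deg-1 vertices are 7, 9. Add edge {7,9}.

Answer: 2 5
4 9
1 5
1 3
6 7
3 8
3 7
7 9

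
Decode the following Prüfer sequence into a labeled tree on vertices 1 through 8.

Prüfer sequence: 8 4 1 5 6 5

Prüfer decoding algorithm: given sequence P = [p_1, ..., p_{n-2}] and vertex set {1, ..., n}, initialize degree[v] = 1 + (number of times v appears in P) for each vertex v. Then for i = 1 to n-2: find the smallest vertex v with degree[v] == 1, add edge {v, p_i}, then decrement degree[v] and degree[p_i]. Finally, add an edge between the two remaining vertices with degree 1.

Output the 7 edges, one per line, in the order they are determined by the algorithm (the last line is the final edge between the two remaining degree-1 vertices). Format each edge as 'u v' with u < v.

Answer: 2 8
3 4
1 4
1 5
6 7
5 6
5 8

Derivation:
Initial degrees: {1:2, 2:1, 3:1, 4:2, 5:3, 6:2, 7:1, 8:2}
Step 1: smallest deg-1 vertex = 2, p_1 = 8. Add edge {2,8}. Now deg[2]=0, deg[8]=1.
Step 2: smallest deg-1 vertex = 3, p_2 = 4. Add edge {3,4}. Now deg[3]=0, deg[4]=1.
Step 3: smallest deg-1 vertex = 4, p_3 = 1. Add edge {1,4}. Now deg[4]=0, deg[1]=1.
Step 4: smallest deg-1 vertex = 1, p_4 = 5. Add edge {1,5}. Now deg[1]=0, deg[5]=2.
Step 5: smallest deg-1 vertex = 7, p_5 = 6. Add edge {6,7}. Now deg[7]=0, deg[6]=1.
Step 6: smallest deg-1 vertex = 6, p_6 = 5. Add edge {5,6}. Now deg[6]=0, deg[5]=1.
Final: two remaining deg-1 vertices are 5, 8. Add edge {5,8}.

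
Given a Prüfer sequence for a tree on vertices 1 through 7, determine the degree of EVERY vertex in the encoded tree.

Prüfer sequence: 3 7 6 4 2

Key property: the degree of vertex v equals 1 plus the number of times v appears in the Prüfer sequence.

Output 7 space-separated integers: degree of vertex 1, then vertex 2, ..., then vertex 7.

p_1 = 3: count[3] becomes 1
p_2 = 7: count[7] becomes 1
p_3 = 6: count[6] becomes 1
p_4 = 4: count[4] becomes 1
p_5 = 2: count[2] becomes 1
Degrees (1 + count): deg[1]=1+0=1, deg[2]=1+1=2, deg[3]=1+1=2, deg[4]=1+1=2, deg[5]=1+0=1, deg[6]=1+1=2, deg[7]=1+1=2

Answer: 1 2 2 2 1 2 2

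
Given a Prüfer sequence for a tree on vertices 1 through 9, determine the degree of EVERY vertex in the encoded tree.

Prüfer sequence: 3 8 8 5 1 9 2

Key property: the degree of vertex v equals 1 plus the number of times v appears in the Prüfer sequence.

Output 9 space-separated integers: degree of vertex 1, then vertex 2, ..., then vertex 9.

p_1 = 3: count[3] becomes 1
p_2 = 8: count[8] becomes 1
p_3 = 8: count[8] becomes 2
p_4 = 5: count[5] becomes 1
p_5 = 1: count[1] becomes 1
p_6 = 9: count[9] becomes 1
p_7 = 2: count[2] becomes 1
Degrees (1 + count): deg[1]=1+1=2, deg[2]=1+1=2, deg[3]=1+1=2, deg[4]=1+0=1, deg[5]=1+1=2, deg[6]=1+0=1, deg[7]=1+0=1, deg[8]=1+2=3, deg[9]=1+1=2

Answer: 2 2 2 1 2 1 1 3 2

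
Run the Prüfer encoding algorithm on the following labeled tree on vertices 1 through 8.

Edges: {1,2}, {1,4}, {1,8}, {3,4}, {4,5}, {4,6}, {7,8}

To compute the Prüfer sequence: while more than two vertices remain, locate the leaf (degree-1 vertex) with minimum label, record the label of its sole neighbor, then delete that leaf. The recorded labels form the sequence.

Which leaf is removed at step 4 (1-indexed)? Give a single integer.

Step 1: current leaves = {2,3,5,6,7}. Remove leaf 2 (neighbor: 1).
Step 2: current leaves = {3,5,6,7}. Remove leaf 3 (neighbor: 4).
Step 3: current leaves = {5,6,7}. Remove leaf 5 (neighbor: 4).
Step 4: current leaves = {6,7}. Remove leaf 6 (neighbor: 4).

Answer: 6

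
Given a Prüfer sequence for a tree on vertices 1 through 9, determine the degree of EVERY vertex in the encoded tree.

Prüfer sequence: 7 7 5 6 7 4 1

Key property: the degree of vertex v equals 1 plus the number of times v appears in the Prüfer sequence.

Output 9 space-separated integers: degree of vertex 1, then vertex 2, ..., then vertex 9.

Answer: 2 1 1 2 2 2 4 1 1

Derivation:
p_1 = 7: count[7] becomes 1
p_2 = 7: count[7] becomes 2
p_3 = 5: count[5] becomes 1
p_4 = 6: count[6] becomes 1
p_5 = 7: count[7] becomes 3
p_6 = 4: count[4] becomes 1
p_7 = 1: count[1] becomes 1
Degrees (1 + count): deg[1]=1+1=2, deg[2]=1+0=1, deg[3]=1+0=1, deg[4]=1+1=2, deg[5]=1+1=2, deg[6]=1+1=2, deg[7]=1+3=4, deg[8]=1+0=1, deg[9]=1+0=1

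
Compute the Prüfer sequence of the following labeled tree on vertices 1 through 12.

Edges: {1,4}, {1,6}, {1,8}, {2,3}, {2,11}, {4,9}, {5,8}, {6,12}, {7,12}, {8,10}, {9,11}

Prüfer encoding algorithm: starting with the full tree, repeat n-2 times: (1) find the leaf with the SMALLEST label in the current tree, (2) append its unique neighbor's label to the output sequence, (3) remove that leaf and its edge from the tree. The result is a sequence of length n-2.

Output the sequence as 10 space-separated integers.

Answer: 2 11 8 12 8 1 9 4 1 6

Derivation:
Step 1: leaves = {3,5,7,10}. Remove smallest leaf 3, emit neighbor 2.
Step 2: leaves = {2,5,7,10}. Remove smallest leaf 2, emit neighbor 11.
Step 3: leaves = {5,7,10,11}. Remove smallest leaf 5, emit neighbor 8.
Step 4: leaves = {7,10,11}. Remove smallest leaf 7, emit neighbor 12.
Step 5: leaves = {10,11,12}. Remove smallest leaf 10, emit neighbor 8.
Step 6: leaves = {8,11,12}. Remove smallest leaf 8, emit neighbor 1.
Step 7: leaves = {11,12}. Remove smallest leaf 11, emit neighbor 9.
Step 8: leaves = {9,12}. Remove smallest leaf 9, emit neighbor 4.
Step 9: leaves = {4,12}. Remove smallest leaf 4, emit neighbor 1.
Step 10: leaves = {1,12}. Remove smallest leaf 1, emit neighbor 6.
Done: 2 vertices remain (6, 12). Sequence = [2 11 8 12 8 1 9 4 1 6]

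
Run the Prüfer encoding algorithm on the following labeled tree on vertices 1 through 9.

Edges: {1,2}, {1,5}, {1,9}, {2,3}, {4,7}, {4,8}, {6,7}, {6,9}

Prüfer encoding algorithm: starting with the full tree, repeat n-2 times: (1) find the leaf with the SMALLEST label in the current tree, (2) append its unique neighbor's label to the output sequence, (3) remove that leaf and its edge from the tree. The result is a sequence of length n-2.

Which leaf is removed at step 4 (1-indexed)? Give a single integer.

Answer: 1

Derivation:
Step 1: current leaves = {3,5,8}. Remove leaf 3 (neighbor: 2).
Step 2: current leaves = {2,5,8}. Remove leaf 2 (neighbor: 1).
Step 3: current leaves = {5,8}. Remove leaf 5 (neighbor: 1).
Step 4: current leaves = {1,8}. Remove leaf 1 (neighbor: 9).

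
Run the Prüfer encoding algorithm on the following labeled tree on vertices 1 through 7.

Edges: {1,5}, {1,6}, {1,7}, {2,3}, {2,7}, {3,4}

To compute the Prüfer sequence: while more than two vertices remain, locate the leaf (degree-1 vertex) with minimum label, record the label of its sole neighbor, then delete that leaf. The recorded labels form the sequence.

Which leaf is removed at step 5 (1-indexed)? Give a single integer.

Step 1: current leaves = {4,5,6}. Remove leaf 4 (neighbor: 3).
Step 2: current leaves = {3,5,6}. Remove leaf 3 (neighbor: 2).
Step 3: current leaves = {2,5,6}. Remove leaf 2 (neighbor: 7).
Step 4: current leaves = {5,6,7}. Remove leaf 5 (neighbor: 1).
Step 5: current leaves = {6,7}. Remove leaf 6 (neighbor: 1).

Answer: 6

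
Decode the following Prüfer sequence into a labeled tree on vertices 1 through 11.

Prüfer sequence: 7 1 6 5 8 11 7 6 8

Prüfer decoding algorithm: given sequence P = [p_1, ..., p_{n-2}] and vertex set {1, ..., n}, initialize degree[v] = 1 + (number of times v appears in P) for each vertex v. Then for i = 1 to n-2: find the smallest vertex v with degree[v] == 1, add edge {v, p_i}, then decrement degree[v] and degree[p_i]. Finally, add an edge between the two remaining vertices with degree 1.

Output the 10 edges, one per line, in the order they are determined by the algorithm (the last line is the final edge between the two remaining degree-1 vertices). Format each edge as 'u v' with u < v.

Initial degrees: {1:2, 2:1, 3:1, 4:1, 5:2, 6:3, 7:3, 8:3, 9:1, 10:1, 11:2}
Step 1: smallest deg-1 vertex = 2, p_1 = 7. Add edge {2,7}. Now deg[2]=0, deg[7]=2.
Step 2: smallest deg-1 vertex = 3, p_2 = 1. Add edge {1,3}. Now deg[3]=0, deg[1]=1.
Step 3: smallest deg-1 vertex = 1, p_3 = 6. Add edge {1,6}. Now deg[1]=0, deg[6]=2.
Step 4: smallest deg-1 vertex = 4, p_4 = 5. Add edge {4,5}. Now deg[4]=0, deg[5]=1.
Step 5: smallest deg-1 vertex = 5, p_5 = 8. Add edge {5,8}. Now deg[5]=0, deg[8]=2.
Step 6: smallest deg-1 vertex = 9, p_6 = 11. Add edge {9,11}. Now deg[9]=0, deg[11]=1.
Step 7: smallest deg-1 vertex = 10, p_7 = 7. Add edge {7,10}. Now deg[10]=0, deg[7]=1.
Step 8: smallest deg-1 vertex = 7, p_8 = 6. Add edge {6,7}. Now deg[7]=0, deg[6]=1.
Step 9: smallest deg-1 vertex = 6, p_9 = 8. Add edge {6,8}. Now deg[6]=0, deg[8]=1.
Final: two remaining deg-1 vertices are 8, 11. Add edge {8,11}.

Answer: 2 7
1 3
1 6
4 5
5 8
9 11
7 10
6 7
6 8
8 11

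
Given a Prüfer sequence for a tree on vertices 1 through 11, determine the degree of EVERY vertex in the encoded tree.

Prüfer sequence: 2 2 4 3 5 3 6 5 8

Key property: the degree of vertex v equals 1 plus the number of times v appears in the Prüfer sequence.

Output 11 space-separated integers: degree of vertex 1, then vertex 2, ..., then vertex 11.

Answer: 1 3 3 2 3 2 1 2 1 1 1

Derivation:
p_1 = 2: count[2] becomes 1
p_2 = 2: count[2] becomes 2
p_3 = 4: count[4] becomes 1
p_4 = 3: count[3] becomes 1
p_5 = 5: count[5] becomes 1
p_6 = 3: count[3] becomes 2
p_7 = 6: count[6] becomes 1
p_8 = 5: count[5] becomes 2
p_9 = 8: count[8] becomes 1
Degrees (1 + count): deg[1]=1+0=1, deg[2]=1+2=3, deg[3]=1+2=3, deg[4]=1+1=2, deg[5]=1+2=3, deg[6]=1+1=2, deg[7]=1+0=1, deg[8]=1+1=2, deg[9]=1+0=1, deg[10]=1+0=1, deg[11]=1+0=1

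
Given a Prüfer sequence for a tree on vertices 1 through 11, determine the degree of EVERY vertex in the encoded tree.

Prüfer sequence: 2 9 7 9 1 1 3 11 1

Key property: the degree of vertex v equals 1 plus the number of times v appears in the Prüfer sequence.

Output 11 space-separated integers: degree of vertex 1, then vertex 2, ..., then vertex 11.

Answer: 4 2 2 1 1 1 2 1 3 1 2

Derivation:
p_1 = 2: count[2] becomes 1
p_2 = 9: count[9] becomes 1
p_3 = 7: count[7] becomes 1
p_4 = 9: count[9] becomes 2
p_5 = 1: count[1] becomes 1
p_6 = 1: count[1] becomes 2
p_7 = 3: count[3] becomes 1
p_8 = 11: count[11] becomes 1
p_9 = 1: count[1] becomes 3
Degrees (1 + count): deg[1]=1+3=4, deg[2]=1+1=2, deg[3]=1+1=2, deg[4]=1+0=1, deg[5]=1+0=1, deg[6]=1+0=1, deg[7]=1+1=2, deg[8]=1+0=1, deg[9]=1+2=3, deg[10]=1+0=1, deg[11]=1+1=2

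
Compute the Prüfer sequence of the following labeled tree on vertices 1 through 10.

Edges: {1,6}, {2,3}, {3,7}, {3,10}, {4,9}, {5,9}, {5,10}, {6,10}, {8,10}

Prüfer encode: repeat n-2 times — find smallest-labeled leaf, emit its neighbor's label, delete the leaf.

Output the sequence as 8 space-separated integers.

Step 1: leaves = {1,2,4,7,8}. Remove smallest leaf 1, emit neighbor 6.
Step 2: leaves = {2,4,6,7,8}. Remove smallest leaf 2, emit neighbor 3.
Step 3: leaves = {4,6,7,8}. Remove smallest leaf 4, emit neighbor 9.
Step 4: leaves = {6,7,8,9}. Remove smallest leaf 6, emit neighbor 10.
Step 5: leaves = {7,8,9}. Remove smallest leaf 7, emit neighbor 3.
Step 6: leaves = {3,8,9}. Remove smallest leaf 3, emit neighbor 10.
Step 7: leaves = {8,9}. Remove smallest leaf 8, emit neighbor 10.
Step 8: leaves = {9,10}. Remove smallest leaf 9, emit neighbor 5.
Done: 2 vertices remain (5, 10). Sequence = [6 3 9 10 3 10 10 5]

Answer: 6 3 9 10 3 10 10 5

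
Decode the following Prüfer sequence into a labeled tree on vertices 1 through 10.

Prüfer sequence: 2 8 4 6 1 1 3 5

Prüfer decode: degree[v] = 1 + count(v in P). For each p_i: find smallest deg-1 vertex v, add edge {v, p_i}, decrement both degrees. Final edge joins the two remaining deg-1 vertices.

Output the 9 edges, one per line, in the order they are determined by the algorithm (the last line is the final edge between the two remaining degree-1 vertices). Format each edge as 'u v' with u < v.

Initial degrees: {1:3, 2:2, 3:2, 4:2, 5:2, 6:2, 7:1, 8:2, 9:1, 10:1}
Step 1: smallest deg-1 vertex = 7, p_1 = 2. Add edge {2,7}. Now deg[7]=0, deg[2]=1.
Step 2: smallest deg-1 vertex = 2, p_2 = 8. Add edge {2,8}. Now deg[2]=0, deg[8]=1.
Step 3: smallest deg-1 vertex = 8, p_3 = 4. Add edge {4,8}. Now deg[8]=0, deg[4]=1.
Step 4: smallest deg-1 vertex = 4, p_4 = 6. Add edge {4,6}. Now deg[4]=0, deg[6]=1.
Step 5: smallest deg-1 vertex = 6, p_5 = 1. Add edge {1,6}. Now deg[6]=0, deg[1]=2.
Step 6: smallest deg-1 vertex = 9, p_6 = 1. Add edge {1,9}. Now deg[9]=0, deg[1]=1.
Step 7: smallest deg-1 vertex = 1, p_7 = 3. Add edge {1,3}. Now deg[1]=0, deg[3]=1.
Step 8: smallest deg-1 vertex = 3, p_8 = 5. Add edge {3,5}. Now deg[3]=0, deg[5]=1.
Final: two remaining deg-1 vertices are 5, 10. Add edge {5,10}.

Answer: 2 7
2 8
4 8
4 6
1 6
1 9
1 3
3 5
5 10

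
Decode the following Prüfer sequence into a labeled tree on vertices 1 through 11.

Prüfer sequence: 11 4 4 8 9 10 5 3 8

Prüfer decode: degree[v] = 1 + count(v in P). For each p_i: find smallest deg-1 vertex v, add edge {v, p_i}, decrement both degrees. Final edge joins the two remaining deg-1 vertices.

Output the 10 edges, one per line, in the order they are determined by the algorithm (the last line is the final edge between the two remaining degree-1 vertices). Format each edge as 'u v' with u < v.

Answer: 1 11
2 4
4 6
4 8
7 9
9 10
5 10
3 5
3 8
8 11

Derivation:
Initial degrees: {1:1, 2:1, 3:2, 4:3, 5:2, 6:1, 7:1, 8:3, 9:2, 10:2, 11:2}
Step 1: smallest deg-1 vertex = 1, p_1 = 11. Add edge {1,11}. Now deg[1]=0, deg[11]=1.
Step 2: smallest deg-1 vertex = 2, p_2 = 4. Add edge {2,4}. Now deg[2]=0, deg[4]=2.
Step 3: smallest deg-1 vertex = 6, p_3 = 4. Add edge {4,6}. Now deg[6]=0, deg[4]=1.
Step 4: smallest deg-1 vertex = 4, p_4 = 8. Add edge {4,8}. Now deg[4]=0, deg[8]=2.
Step 5: smallest deg-1 vertex = 7, p_5 = 9. Add edge {7,9}. Now deg[7]=0, deg[9]=1.
Step 6: smallest deg-1 vertex = 9, p_6 = 10. Add edge {9,10}. Now deg[9]=0, deg[10]=1.
Step 7: smallest deg-1 vertex = 10, p_7 = 5. Add edge {5,10}. Now deg[10]=0, deg[5]=1.
Step 8: smallest deg-1 vertex = 5, p_8 = 3. Add edge {3,5}. Now deg[5]=0, deg[3]=1.
Step 9: smallest deg-1 vertex = 3, p_9 = 8. Add edge {3,8}. Now deg[3]=0, deg[8]=1.
Final: two remaining deg-1 vertices are 8, 11. Add edge {8,11}.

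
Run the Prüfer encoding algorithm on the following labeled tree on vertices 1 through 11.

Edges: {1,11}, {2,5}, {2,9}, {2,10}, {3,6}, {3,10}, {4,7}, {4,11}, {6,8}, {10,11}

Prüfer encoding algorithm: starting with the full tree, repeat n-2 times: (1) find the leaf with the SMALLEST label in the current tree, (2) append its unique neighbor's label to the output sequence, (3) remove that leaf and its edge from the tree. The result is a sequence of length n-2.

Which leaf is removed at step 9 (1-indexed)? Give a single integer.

Answer: 2

Derivation:
Step 1: current leaves = {1,5,7,8,9}. Remove leaf 1 (neighbor: 11).
Step 2: current leaves = {5,7,8,9}. Remove leaf 5 (neighbor: 2).
Step 3: current leaves = {7,8,9}. Remove leaf 7 (neighbor: 4).
Step 4: current leaves = {4,8,9}. Remove leaf 4 (neighbor: 11).
Step 5: current leaves = {8,9,11}. Remove leaf 8 (neighbor: 6).
Step 6: current leaves = {6,9,11}. Remove leaf 6 (neighbor: 3).
Step 7: current leaves = {3,9,11}. Remove leaf 3 (neighbor: 10).
Step 8: current leaves = {9,11}. Remove leaf 9 (neighbor: 2).
Step 9: current leaves = {2,11}. Remove leaf 2 (neighbor: 10).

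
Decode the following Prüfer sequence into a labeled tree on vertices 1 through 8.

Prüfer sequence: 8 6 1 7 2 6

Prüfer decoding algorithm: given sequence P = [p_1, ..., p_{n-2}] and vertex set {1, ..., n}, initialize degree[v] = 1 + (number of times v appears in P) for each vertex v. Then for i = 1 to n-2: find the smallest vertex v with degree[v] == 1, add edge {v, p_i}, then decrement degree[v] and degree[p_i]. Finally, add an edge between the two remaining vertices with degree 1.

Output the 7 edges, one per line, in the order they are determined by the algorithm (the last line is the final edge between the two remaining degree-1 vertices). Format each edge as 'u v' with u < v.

Initial degrees: {1:2, 2:2, 3:1, 4:1, 5:1, 6:3, 7:2, 8:2}
Step 1: smallest deg-1 vertex = 3, p_1 = 8. Add edge {3,8}. Now deg[3]=0, deg[8]=1.
Step 2: smallest deg-1 vertex = 4, p_2 = 6. Add edge {4,6}. Now deg[4]=0, deg[6]=2.
Step 3: smallest deg-1 vertex = 5, p_3 = 1. Add edge {1,5}. Now deg[5]=0, deg[1]=1.
Step 4: smallest deg-1 vertex = 1, p_4 = 7. Add edge {1,7}. Now deg[1]=0, deg[7]=1.
Step 5: smallest deg-1 vertex = 7, p_5 = 2. Add edge {2,7}. Now deg[7]=0, deg[2]=1.
Step 6: smallest deg-1 vertex = 2, p_6 = 6. Add edge {2,6}. Now deg[2]=0, deg[6]=1.
Final: two remaining deg-1 vertices are 6, 8. Add edge {6,8}.

Answer: 3 8
4 6
1 5
1 7
2 7
2 6
6 8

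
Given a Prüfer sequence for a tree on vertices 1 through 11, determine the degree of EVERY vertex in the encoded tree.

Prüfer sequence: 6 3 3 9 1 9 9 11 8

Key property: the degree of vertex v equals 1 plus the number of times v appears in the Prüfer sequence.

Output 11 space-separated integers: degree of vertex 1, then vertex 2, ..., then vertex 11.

p_1 = 6: count[6] becomes 1
p_2 = 3: count[3] becomes 1
p_3 = 3: count[3] becomes 2
p_4 = 9: count[9] becomes 1
p_5 = 1: count[1] becomes 1
p_6 = 9: count[9] becomes 2
p_7 = 9: count[9] becomes 3
p_8 = 11: count[11] becomes 1
p_9 = 8: count[8] becomes 1
Degrees (1 + count): deg[1]=1+1=2, deg[2]=1+0=1, deg[3]=1+2=3, deg[4]=1+0=1, deg[5]=1+0=1, deg[6]=1+1=2, deg[7]=1+0=1, deg[8]=1+1=2, deg[9]=1+3=4, deg[10]=1+0=1, deg[11]=1+1=2

Answer: 2 1 3 1 1 2 1 2 4 1 2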